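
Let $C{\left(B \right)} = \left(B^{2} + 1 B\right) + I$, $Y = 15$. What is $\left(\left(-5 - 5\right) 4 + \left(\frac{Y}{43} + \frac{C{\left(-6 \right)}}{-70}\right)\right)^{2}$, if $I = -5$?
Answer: $\frac{580087225}{362404} \approx 1600.7$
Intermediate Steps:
$C{\left(B \right)} = -5 + B + B^{2}$ ($C{\left(B \right)} = \left(B^{2} + 1 B\right) - 5 = \left(B^{2} + B\right) - 5 = \left(B + B^{2}\right) - 5 = -5 + B + B^{2}$)
$\left(\left(-5 - 5\right) 4 + \left(\frac{Y}{43} + \frac{C{\left(-6 \right)}}{-70}\right)\right)^{2} = \left(\left(-5 - 5\right) 4 + \left(\frac{15}{43} + \frac{-5 - 6 + \left(-6\right)^{2}}{-70}\right)\right)^{2} = \left(\left(-5 - 5\right) 4 + \left(15 \cdot \frac{1}{43} + \left(-5 - 6 + 36\right) \left(- \frac{1}{70}\right)\right)\right)^{2} = \left(\left(-10\right) 4 + \left(\frac{15}{43} + 25 \left(- \frac{1}{70}\right)\right)\right)^{2} = \left(-40 + \left(\frac{15}{43} - \frac{5}{14}\right)\right)^{2} = \left(-40 - \frac{5}{602}\right)^{2} = \left(- \frac{24085}{602}\right)^{2} = \frac{580087225}{362404}$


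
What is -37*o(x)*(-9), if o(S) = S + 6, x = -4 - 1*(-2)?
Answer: 1332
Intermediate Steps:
x = -2 (x = -4 + 2 = -2)
o(S) = 6 + S
-37*o(x)*(-9) = -37*(6 - 2)*(-9) = -37*4*(-9) = -148*(-9) = 1332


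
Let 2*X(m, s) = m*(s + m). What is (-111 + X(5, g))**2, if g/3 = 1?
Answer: 8281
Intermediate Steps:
g = 3 (g = 3*1 = 3)
X(m, s) = m*(m + s)/2 (X(m, s) = (m*(s + m))/2 = (m*(m + s))/2 = m*(m + s)/2)
(-111 + X(5, g))**2 = (-111 + (1/2)*5*(5 + 3))**2 = (-111 + (1/2)*5*8)**2 = (-111 + 20)**2 = (-91)**2 = 8281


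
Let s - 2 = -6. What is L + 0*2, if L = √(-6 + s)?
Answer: I*√10 ≈ 3.1623*I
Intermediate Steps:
s = -4 (s = 2 - 6 = -4)
L = I*√10 (L = √(-6 - 4) = √(-10) = I*√10 ≈ 3.1623*I)
L + 0*2 = I*√10 + 0*2 = I*√10 + 0 = I*√10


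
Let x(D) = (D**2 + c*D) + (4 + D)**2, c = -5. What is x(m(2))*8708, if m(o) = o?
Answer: 261240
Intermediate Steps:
x(D) = D**2 + (4 + D)**2 - 5*D (x(D) = (D**2 - 5*D) + (4 + D)**2 = D**2 + (4 + D)**2 - 5*D)
x(m(2))*8708 = (16 + 2*2**2 + 3*2)*8708 = (16 + 2*4 + 6)*8708 = (16 + 8 + 6)*8708 = 30*8708 = 261240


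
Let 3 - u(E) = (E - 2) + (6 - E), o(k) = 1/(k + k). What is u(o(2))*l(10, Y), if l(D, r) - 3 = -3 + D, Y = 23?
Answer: -10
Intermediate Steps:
o(k) = 1/(2*k)
u(E) = -1 (u(E) = 3 - ((E - 2) + (6 - E)) = 3 - ((-2 + E) + (6 - E)) = 3 - 1*4 = 3 - 4 = -1)
l(D, r) = D (l(D, r) = 3 + (-3 + D) = D)
u(o(2))*l(10, Y) = -1*10 = -10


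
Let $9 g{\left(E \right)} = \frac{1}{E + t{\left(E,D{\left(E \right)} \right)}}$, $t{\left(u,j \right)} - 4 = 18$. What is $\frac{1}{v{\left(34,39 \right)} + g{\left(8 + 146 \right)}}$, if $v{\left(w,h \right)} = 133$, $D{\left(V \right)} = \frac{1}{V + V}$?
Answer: $\frac{1584}{210673} \approx 0.0075188$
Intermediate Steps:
$D{\left(V \right)} = \frac{1}{2 V}$
$t{\left(u,j \right)} = 22$ ($t{\left(u,j \right)} = 4 + 18 = 22$)
$g{\left(E \right)} = \frac{1}{9 \left(22 + E\right)}$ ($g{\left(E \right)} = \frac{1}{9 \left(E + 22\right)} = \frac{1}{9 \left(22 + E\right)}$)
$\frac{1}{v{\left(34,39 \right)} + g{\left(8 + 146 \right)}} = \frac{1}{133 + \frac{1}{9 \left(22 + \left(8 + 146\right)\right)}} = \frac{1}{133 + \frac{1}{9 \left(22 + 154\right)}} = \frac{1}{133 + \frac{1}{9 \cdot 176}} = \frac{1}{133 + \frac{1}{9} \cdot \frac{1}{176}} = \frac{1}{133 + \frac{1}{1584}} = \frac{1}{\frac{210673}{1584}} = \frac{1584}{210673}$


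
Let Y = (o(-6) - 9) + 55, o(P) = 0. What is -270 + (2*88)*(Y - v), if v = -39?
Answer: 14690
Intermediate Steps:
Y = 46 (Y = (0 - 9) + 55 = -9 + 55 = 46)
-270 + (2*88)*(Y - v) = -270 + (2*88)*(46 - 1*(-39)) = -270 + 176*(46 + 39) = -270 + 176*85 = -270 + 14960 = 14690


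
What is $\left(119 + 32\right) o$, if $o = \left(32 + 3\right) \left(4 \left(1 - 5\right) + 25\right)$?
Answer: $47565$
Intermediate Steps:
$o = 315$ ($o = 35 \left(4 \left(-4\right) + 25\right) = 35 \left(-16 + 25\right) = 35 \cdot 9 = 315$)
$\left(119 + 32\right) o = \left(119 + 32\right) 315 = 151 \cdot 315 = 47565$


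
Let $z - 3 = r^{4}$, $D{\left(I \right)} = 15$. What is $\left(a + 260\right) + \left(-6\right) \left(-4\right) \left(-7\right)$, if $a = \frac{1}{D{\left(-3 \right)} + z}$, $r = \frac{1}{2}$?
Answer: $\frac{26604}{289} \approx 92.055$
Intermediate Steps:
$r = \frac{1}{2} \approx 0.5$
$z = \frac{49}{16}$ ($z = 3 + \left(\frac{1}{2}\right)^{4} = 3 + \frac{1}{16} = \frac{49}{16} \approx 3.0625$)
$a = \frac{16}{289}$ ($a = \frac{1}{15 + \frac{49}{16}} = \frac{1}{\frac{289}{16}} = \frac{16}{289} \approx 0.055363$)
$\left(a + 260\right) + \left(-6\right) \left(-4\right) \left(-7\right) = \left(\frac{16}{289} + 260\right) + \left(-6\right) \left(-4\right) \left(-7\right) = \frac{75156}{289} + 24 \left(-7\right) = \frac{75156}{289} - 168 = \frac{26604}{289}$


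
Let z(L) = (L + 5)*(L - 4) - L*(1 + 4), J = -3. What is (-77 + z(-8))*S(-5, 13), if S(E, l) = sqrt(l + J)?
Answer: -sqrt(10) ≈ -3.1623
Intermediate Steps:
S(E, l) = sqrt(-3 + l) (S(E, l) = sqrt(l - 3) = sqrt(-3 + l))
z(L) = -5*L + (-4 + L)*(5 + L) (z(L) = (5 + L)*(-4 + L) - L*5 = (-4 + L)*(5 + L) - 5*L = -5*L + (-4 + L)*(5 + L))
(-77 + z(-8))*S(-5, 13) = (-77 + (-20 + (-8)**2 - 4*(-8)))*sqrt(-3 + 13) = (-77 + (-20 + 64 + 32))*sqrt(10) = (-77 + 76)*sqrt(10) = -sqrt(10)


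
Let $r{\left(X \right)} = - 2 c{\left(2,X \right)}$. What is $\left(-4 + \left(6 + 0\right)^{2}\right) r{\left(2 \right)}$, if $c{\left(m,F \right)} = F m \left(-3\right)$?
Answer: $768$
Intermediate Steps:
$c{\left(m,F \right)} = - 3 F m$
$r{\left(X \right)} = 12 X$ ($r{\left(X \right)} = - 2 \left(\left(-3\right) X 2\right) = - 2 \left(- 6 X\right) = 12 X$)
$\left(-4 + \left(6 + 0\right)^{2}\right) r{\left(2 \right)} = \left(-4 + \left(6 + 0\right)^{2}\right) 12 \cdot 2 = \left(-4 + 6^{2}\right) 24 = \left(-4 + 36\right) 24 = 32 \cdot 24 = 768$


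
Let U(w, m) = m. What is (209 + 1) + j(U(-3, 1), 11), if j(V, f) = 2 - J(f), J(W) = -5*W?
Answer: 267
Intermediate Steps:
j(V, f) = 2 + 5*f (j(V, f) = 2 - (-5)*f = 2 + 5*f)
(209 + 1) + j(U(-3, 1), 11) = (209 + 1) + (2 + 5*11) = 210 + (2 + 55) = 210 + 57 = 267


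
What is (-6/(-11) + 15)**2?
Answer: 29241/121 ≈ 241.66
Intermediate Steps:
(-6/(-11) + 15)**2 = (-6*(-1/11) + 15)**2 = (6/11 + 15)**2 = (171/11)**2 = 29241/121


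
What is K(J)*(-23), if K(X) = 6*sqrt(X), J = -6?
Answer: -138*I*sqrt(6) ≈ -338.03*I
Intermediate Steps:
K(J)*(-23) = (6*sqrt(-6))*(-23) = (6*(I*sqrt(6)))*(-23) = (6*I*sqrt(6))*(-23) = -138*I*sqrt(6)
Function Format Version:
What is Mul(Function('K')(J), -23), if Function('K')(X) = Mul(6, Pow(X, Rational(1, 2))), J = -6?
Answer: Mul(-138, I, Pow(6, Rational(1, 2))) ≈ Mul(-338.03, I)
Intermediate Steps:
Mul(Function('K')(J), -23) = Mul(Mul(6, Pow(-6, Rational(1, 2))), -23) = Mul(Mul(6, Mul(I, Pow(6, Rational(1, 2)))), -23) = Mul(Mul(6, I, Pow(6, Rational(1, 2))), -23) = Mul(-138, I, Pow(6, Rational(1, 2)))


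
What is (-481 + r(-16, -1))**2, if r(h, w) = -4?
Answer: 235225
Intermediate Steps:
(-481 + r(-16, -1))**2 = (-481 - 4)**2 = (-485)**2 = 235225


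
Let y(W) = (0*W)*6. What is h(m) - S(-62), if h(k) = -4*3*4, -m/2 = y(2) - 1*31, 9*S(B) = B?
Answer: -370/9 ≈ -41.111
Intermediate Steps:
S(B) = B/9
y(W) = 0 (y(W) = 0*6 = 0)
m = 62 (m = -2*(0 - 1*31) = -2*(0 - 31) = -2*(-31) = 62)
h(k) = -48 (h(k) = -12*4 = -48)
h(m) - S(-62) = -48 - (-62)/9 = -48 - 1*(-62/9) = -48 + 62/9 = -370/9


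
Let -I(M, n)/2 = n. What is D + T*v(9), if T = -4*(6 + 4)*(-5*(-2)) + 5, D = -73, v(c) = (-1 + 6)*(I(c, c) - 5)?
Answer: 45352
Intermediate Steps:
I(M, n) = -2*n
v(c) = -25 - 10*c (v(c) = (-1 + 6)*(-2*c - 5) = 5*(-5 - 2*c) = -25 - 10*c)
T = -395 (T = -40*10 + 5 = -4*100 + 5 = -400 + 5 = -395)
D + T*v(9) = -73 - 395*(-25 - 10*9) = -73 - 395*(-25 - 90) = -73 - 395*(-115) = -73 + 45425 = 45352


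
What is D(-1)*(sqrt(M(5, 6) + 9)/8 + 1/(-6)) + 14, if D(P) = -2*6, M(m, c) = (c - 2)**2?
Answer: 17/2 ≈ 8.5000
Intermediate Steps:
M(m, c) = (-2 + c)**2
D(P) = -12
D(-1)*(sqrt(M(5, 6) + 9)/8 + 1/(-6)) + 14 = -12*(sqrt((-2 + 6)**2 + 9)/8 + 1/(-6)) + 14 = -12*(sqrt(4**2 + 9)*(1/8) + 1*(-1/6)) + 14 = -12*(sqrt(16 + 9)*(1/8) - 1/6) + 14 = -12*(sqrt(25)*(1/8) - 1/6) + 14 = -12*(5*(1/8) - 1/6) + 14 = -12*(5/8 - 1/6) + 14 = -12*11/24 + 14 = -11/2 + 14 = 17/2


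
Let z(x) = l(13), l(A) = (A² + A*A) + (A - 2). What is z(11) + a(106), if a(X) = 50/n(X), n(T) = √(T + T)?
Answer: 349 + 25*√53/53 ≈ 352.43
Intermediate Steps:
l(A) = -2 + A + 2*A² (l(A) = (A² + A²) + (-2 + A) = 2*A² + (-2 + A) = -2 + A + 2*A²)
n(T) = √2*√T (n(T) = √(2*T) = √2*√T)
z(x) = 349 (z(x) = -2 + 13 + 2*13² = -2 + 13 + 2*169 = -2 + 13 + 338 = 349)
a(X) = 25*√2/√X (a(X) = 50/((√2*√X)) = 50*(√2/(2*√X)) = 25*√2/√X)
z(11) + a(106) = 349 + 25*√2/√106 = 349 + 25*√2*(√106/106) = 349 + 25*√53/53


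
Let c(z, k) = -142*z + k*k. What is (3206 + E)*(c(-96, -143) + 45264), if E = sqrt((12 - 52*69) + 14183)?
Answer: 254380070 + 79345*sqrt(10607) ≈ 2.6255e+8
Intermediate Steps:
E = sqrt(10607) (E = sqrt((12 - 3588) + 14183) = sqrt(-3576 + 14183) = sqrt(10607) ≈ 102.99)
c(z, k) = k**2 - 142*z (c(z, k) = -142*z + k**2 = k**2 - 142*z)
(3206 + E)*(c(-96, -143) + 45264) = (3206 + sqrt(10607))*(((-143)**2 - 142*(-96)) + 45264) = (3206 + sqrt(10607))*((20449 + 13632) + 45264) = (3206 + sqrt(10607))*(34081 + 45264) = (3206 + sqrt(10607))*79345 = 254380070 + 79345*sqrt(10607)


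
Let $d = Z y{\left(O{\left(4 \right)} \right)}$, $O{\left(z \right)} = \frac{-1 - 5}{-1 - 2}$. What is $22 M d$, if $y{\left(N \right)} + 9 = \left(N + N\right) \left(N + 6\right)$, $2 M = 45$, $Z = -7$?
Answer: $-79695$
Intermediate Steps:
$M = \frac{45}{2}$ ($M = \frac{1}{2} \cdot 45 = \frac{45}{2} \approx 22.5$)
$O{\left(z \right)} = 2$ ($O{\left(z \right)} = - \frac{6}{-3} = \left(-6\right) \left(- \frac{1}{3}\right) = 2$)
$y{\left(N \right)} = -9 + 2 N \left(6 + N\right)$ ($y{\left(N \right)} = -9 + \left(N + N\right) \left(N + 6\right) = -9 + 2 N \left(6 + N\right)$)
$d = -161$ ($d = - 7 \left(-9 + 2 \cdot 2^{2} + 12 \cdot 2\right) = - 7 \left(-9 + 2 \cdot 4 + 24\right) = - 7 \left(-9 + 8 + 24\right) = \left(-7\right) 23 = -161$)
$22 M d = 22 \cdot \frac{45}{2} \left(-161\right) = 495 \left(-161\right) = -79695$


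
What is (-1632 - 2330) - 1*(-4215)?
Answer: 253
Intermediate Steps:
(-1632 - 2330) - 1*(-4215) = -3962 + 4215 = 253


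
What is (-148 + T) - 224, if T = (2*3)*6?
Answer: -336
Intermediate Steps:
T = 36 (T = 6*6 = 36)
(-148 + T) - 224 = (-148 + 36) - 224 = -112 - 224 = -336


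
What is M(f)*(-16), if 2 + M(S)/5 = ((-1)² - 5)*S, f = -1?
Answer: -160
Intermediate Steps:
M(S) = -10 - 20*S (M(S) = -10 + 5*(((-1)² - 5)*S) = -10 + 5*((1 - 5)*S) = -10 + 5*(-4*S) = -10 - 20*S)
M(f)*(-16) = (-10 - 20*(-1))*(-16) = (-10 + 20)*(-16) = 10*(-16) = -160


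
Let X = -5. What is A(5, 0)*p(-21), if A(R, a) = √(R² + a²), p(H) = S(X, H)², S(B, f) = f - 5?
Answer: 3380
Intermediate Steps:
S(B, f) = -5 + f
p(H) = (-5 + H)²
A(5, 0)*p(-21) = √(5² + 0²)*(-5 - 21)² = √(25 + 0)*(-26)² = √25*676 = 5*676 = 3380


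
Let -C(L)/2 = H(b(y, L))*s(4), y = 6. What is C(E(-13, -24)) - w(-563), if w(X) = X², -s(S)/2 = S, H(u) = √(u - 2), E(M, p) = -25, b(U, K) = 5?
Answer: -316969 + 16*√3 ≈ -3.1694e+5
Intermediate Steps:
H(u) = √(-2 + u)
s(S) = -2*S
C(L) = 16*√3 (C(L) = -2*√(-2 + 5)*(-2*4) = -2*√3*(-8) = -(-16)*√3 = 16*√3)
C(E(-13, -24)) - w(-563) = 16*√3 - 1*(-563)² = 16*√3 - 1*316969 = 16*√3 - 316969 = -316969 + 16*√3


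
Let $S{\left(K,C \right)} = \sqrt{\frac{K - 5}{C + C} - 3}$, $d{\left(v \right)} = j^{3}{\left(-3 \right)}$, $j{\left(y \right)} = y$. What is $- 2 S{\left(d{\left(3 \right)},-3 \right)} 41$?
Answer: $- \frac{82 \sqrt{21}}{3} \approx -125.26$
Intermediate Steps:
$d{\left(v \right)} = -27$ ($d{\left(v \right)} = \left(-3\right)^{3} = -27$)
$S{\left(K,C \right)} = \sqrt{-3 + \frac{-5 + K}{2 C}}$ ($S{\left(K,C \right)} = \sqrt{\frac{-5 + K}{2 C} - 3} = \sqrt{-3 + \frac{-5 + K}{2 C}}$)
$- 2 S{\left(d{\left(3 \right)},-3 \right)} 41 = - 2 \frac{\sqrt{2} \sqrt{\frac{-5 - 27 - -18}{-3}}}{2} \cdot 41 = - 2 \frac{\sqrt{2} \sqrt{- \frac{-5 - 27 + 18}{3}}}{2} \cdot 41 = - 2 \frac{\sqrt{2} \sqrt{\left(- \frac{1}{3}\right) \left(-14\right)}}{2} \cdot 41 = - 2 \frac{\sqrt{2} \sqrt{\frac{14}{3}}}{2} \cdot 41 = - 2 \frac{\sqrt{2} \frac{\sqrt{42}}{3}}{2} \cdot 41 = - 2 \frac{\sqrt{21}}{3} \cdot 41 = - \frac{2 \sqrt{21}}{3} \cdot 41 = - \frac{82 \sqrt{21}}{3}$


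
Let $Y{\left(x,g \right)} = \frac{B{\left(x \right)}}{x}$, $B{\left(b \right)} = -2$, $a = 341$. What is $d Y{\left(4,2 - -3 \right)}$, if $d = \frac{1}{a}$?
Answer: $- \frac{1}{682} \approx -0.0014663$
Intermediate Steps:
$Y{\left(x,g \right)} = - \frac{2}{x}$
$d = \frac{1}{341} \approx 0.0029326$
$d Y{\left(4,2 - -3 \right)} = \frac{\left(-2\right) \frac{1}{4}}{341} = \frac{1}{341} \left(- \frac{1}{2}\right) = - \frac{1}{682}$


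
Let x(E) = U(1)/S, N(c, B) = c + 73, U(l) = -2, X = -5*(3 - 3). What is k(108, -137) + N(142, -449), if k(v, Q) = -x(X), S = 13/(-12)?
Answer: 2771/13 ≈ 213.15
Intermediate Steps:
S = -13/12 (S = 13*(-1/12) = -13/12 ≈ -1.0833)
X = 0 (X = -5*0 = 0)
N(c, B) = 73 + c
x(E) = 24/13 (x(E) = -2/(-13/12) = -2*(-12/13) = 24/13)
k(v, Q) = -24/13 (k(v, Q) = -1*24/13 = -24/13)
k(108, -137) + N(142, -449) = -24/13 + (73 + 142) = -24/13 + 215 = 2771/13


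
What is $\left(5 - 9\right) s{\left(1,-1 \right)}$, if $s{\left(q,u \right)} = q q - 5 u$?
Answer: $-24$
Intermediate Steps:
$s{\left(q,u \right)} = q^{2} - 5 u$
$\left(5 - 9\right) s{\left(1,-1 \right)} = \left(5 - 9\right) \left(1^{2} - -5\right) = - 4 \left(1 + 5\right) = \left(-4\right) 6 = -24$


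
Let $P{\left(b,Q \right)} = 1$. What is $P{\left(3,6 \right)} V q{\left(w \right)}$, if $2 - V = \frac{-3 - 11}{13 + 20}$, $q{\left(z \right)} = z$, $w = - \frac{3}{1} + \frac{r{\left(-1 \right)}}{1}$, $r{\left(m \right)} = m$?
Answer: $- \frac{320}{33} \approx -9.697$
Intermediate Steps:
$w = -4$ ($w = - \frac{3}{1} - 1^{-1} = \left(-3\right) 1 - 1 = -3 - 1 = -4$)
$V = \frac{80}{33}$ ($V = 2 - \frac{-3 - 11}{13 + 20} = 2 - - \frac{14}{33} = 2 + \frac{14}{33} = \frac{80}{33} \approx 2.4242$)
$P{\left(3,6 \right)} V q{\left(w \right)} = 1 \cdot \frac{80}{33} \left(-4\right) = \frac{80}{33} \left(-4\right) = - \frac{320}{33}$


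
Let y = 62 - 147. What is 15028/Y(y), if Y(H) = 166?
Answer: 7514/83 ≈ 90.530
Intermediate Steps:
y = -85
15028/Y(y) = 15028/166 = 15028*(1/166) = 7514/83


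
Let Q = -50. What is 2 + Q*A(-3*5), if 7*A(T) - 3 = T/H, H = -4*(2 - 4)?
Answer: -169/28 ≈ -6.0357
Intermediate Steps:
H = 8 (H = -4*(-2) = 8)
A(T) = 3/7 + T/56 (A(T) = 3/7 + (T/8)/7 = 3/7 + T/56)
2 + Q*A(-3*5) = 2 - 50*(3/7 + (-3*5)/56) = 2 - 50*(3/7 + (1/56)*(-15)) = 2 - 50*(3/7 - 15/56) = 2 - 50*9/56 = 2 - 225/28 = -169/28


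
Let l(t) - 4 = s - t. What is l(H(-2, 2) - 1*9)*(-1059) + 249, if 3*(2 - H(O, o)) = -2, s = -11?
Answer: 955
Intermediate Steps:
H(O, o) = 8/3 (H(O, o) = 2 - ⅓*(-2) = 2 + ⅔ = 8/3)
l(t) = -7 - t (l(t) = 4 + (-11 - t) = -7 - t)
l(H(-2, 2) - 1*9)*(-1059) + 249 = (-7 - (8/3 - 1*9))*(-1059) + 249 = (-7 - (8/3 - 9))*(-1059) + 249 = (-7 - 1*(-19/3))*(-1059) + 249 = (-7 + 19/3)*(-1059) + 249 = -⅔*(-1059) + 249 = 706 + 249 = 955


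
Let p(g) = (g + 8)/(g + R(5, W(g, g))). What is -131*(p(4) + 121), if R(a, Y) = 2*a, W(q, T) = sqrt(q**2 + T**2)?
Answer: -111743/7 ≈ -15963.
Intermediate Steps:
W(q, T) = sqrt(T**2 + q**2)
p(g) = (8 + g)/(10 + g) (p(g) = (g + 8)/(g + 2*5) = (8 + g)/(g + 10) = (8 + g)/(10 + g))
-131*(p(4) + 121) = -131*((8 + 4)/(10 + 4) + 121) = -131*(12/14 + 121) = -131*((1/14)*12 + 121) = -131*(6/7 + 121) = -131*853/7 = -111743/7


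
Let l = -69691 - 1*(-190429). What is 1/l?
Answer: 1/120738 ≈ 8.2824e-6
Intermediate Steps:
l = 120738 (l = -69691 + 190429 = 120738)
1/l = 1/120738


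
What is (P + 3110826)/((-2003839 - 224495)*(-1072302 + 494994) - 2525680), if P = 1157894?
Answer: 533590/160804064899 ≈ 3.3183e-6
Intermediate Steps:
(P + 3110826)/((-2003839 - 224495)*(-1072302 + 494994) - 2525680) = (1157894 + 3110826)/((-2003839 - 224495)*(-1072302 + 494994) - 2525680) = 4268720/(-2228334*(-577308) - 2525680) = 4268720/(1286435044872 - 2525680) = 4268720/1286432519192 = 4268720*(1/1286432519192) = 533590/160804064899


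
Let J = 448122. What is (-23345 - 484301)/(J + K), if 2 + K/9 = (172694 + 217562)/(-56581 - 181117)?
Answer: -30166609727/26627478072 ≈ -1.1329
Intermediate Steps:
K = -3895434/118849 (K = -18 + 9*((172694 + 217562)/(-56581 - 181117)) = -18 + 9*(390256/(-237698)) = -18 + 9*(390256*(-1/237698)) = -18 + 9*(-195128/118849) = -18 - 1756152/118849 = -3895434/118849 ≈ -32.776)
(-23345 - 484301)/(J + K) = (-23345 - 484301)/(448122 - 3895434/118849) = -507646/53254956144/118849 = -507646*118849/53254956144 = -30166609727/26627478072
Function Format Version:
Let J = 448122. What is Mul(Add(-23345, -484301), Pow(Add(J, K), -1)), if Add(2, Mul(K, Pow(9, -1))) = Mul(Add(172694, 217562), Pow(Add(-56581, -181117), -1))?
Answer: Rational(-30166609727, 26627478072) ≈ -1.1329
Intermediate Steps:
K = Rational(-3895434, 118849) (K = Add(-18, Mul(9, Mul(Add(172694, 217562), Pow(Add(-56581, -181117), -1)))) = Add(-18, Mul(9, Mul(390256, Pow(-237698, -1)))) = Add(-18, Mul(9, Mul(390256, Rational(-1, 237698)))) = Add(-18, Mul(9, Rational(-195128, 118849))) = Add(-18, Rational(-1756152, 118849)) = Rational(-3895434, 118849) ≈ -32.776)
Mul(Add(-23345, -484301), Pow(Add(J, K), -1)) = Mul(Add(-23345, -484301), Pow(Add(448122, Rational(-3895434, 118849)), -1)) = Mul(-507646, Pow(Rational(53254956144, 118849), -1)) = Mul(-507646, Rational(118849, 53254956144)) = Rational(-30166609727, 26627478072)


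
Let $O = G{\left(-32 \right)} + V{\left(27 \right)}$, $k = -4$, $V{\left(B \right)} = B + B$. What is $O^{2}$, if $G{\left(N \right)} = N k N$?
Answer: $16337764$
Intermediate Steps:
$V{\left(B \right)} = 2 B$
$G{\left(N \right)} = - 4 N^{2}$ ($G{\left(N \right)} = N \left(-4\right) N = - 4 N N = - 4 N^{2}$)
$O = -4042$ ($O = - 4 \left(-32\right)^{2} + 2 \cdot 27 = \left(-4\right) 1024 + 54 = -4096 + 54 = -4042$)
$O^{2} = \left(-4042\right)^{2} = 16337764$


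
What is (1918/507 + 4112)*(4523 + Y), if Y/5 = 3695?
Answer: 15996657532/169 ≈ 9.4655e+7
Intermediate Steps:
Y = 18475 (Y = 5*3695 = 18475)
(1918/507 + 4112)*(4523 + Y) = (1918/507 + 4112)*(4523 + 18475) = (1918*(1/507) + 4112)*22998 = (1918/507 + 4112)*22998 = (2086702/507)*22998 = 15996657532/169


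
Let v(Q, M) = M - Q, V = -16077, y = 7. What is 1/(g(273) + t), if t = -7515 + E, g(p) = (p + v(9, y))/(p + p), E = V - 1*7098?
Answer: -546/16756469 ≈ -3.2584e-5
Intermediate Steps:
E = -23175 (E = -16077 - 1*7098 = -16077 - 7098 = -23175)
g(p) = (-2 + p)/(2*p) (g(p) = (p + (7 - 1*9))/(p + p) = (p + (7 - 9))/((2*p)) = (p - 2)*(1/(2*p)) = (-2 + p)*(1/(2*p)) = (-2 + p)/(2*p))
t = -30690 (t = -7515 - 23175 = -30690)
1/(g(273) + t) = 1/((½)*(-2 + 273)/273 - 30690) = 1/((½)*(1/273)*271 - 30690) = 1/(271/546 - 30690) = 1/(-16756469/546) = -546/16756469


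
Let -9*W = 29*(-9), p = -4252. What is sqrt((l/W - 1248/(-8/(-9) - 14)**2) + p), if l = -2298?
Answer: I*sqrt(12701053846)/1711 ≈ 65.867*I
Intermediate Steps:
W = 29 (W = -29*(-9)/9 = -1/9*(-261) = 29)
sqrt((l/W - 1248/(-8/(-9) - 14)**2) + p) = sqrt((-2298/29 - 1248/(-8/(-9) - 14)**2) - 4252) = sqrt((-2298*1/29 - 1248/(-8*(-1/9) - 14)**2) - 4252) = sqrt((-2298/29 - 1248/(8/9 - 14)**2) - 4252) = sqrt((-2298/29 - 1248/((-118/9)**2)) - 4252) = sqrt((-2298/29 - 1248/13924/81) - 4252) = sqrt((-2298/29 - 1248*81/13924) - 4252) = sqrt((-2298/29 - 25272/3481) - 4252) = sqrt(-8732226/100949 - 4252) = sqrt(-437967374/100949) = I*sqrt(12701053846)/1711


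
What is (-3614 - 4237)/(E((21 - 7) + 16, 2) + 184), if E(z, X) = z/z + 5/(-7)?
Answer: -18319/430 ≈ -42.602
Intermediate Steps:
E(z, X) = 2/7 (E(z, X) = 1 + 5*(-⅐) = 1 - 5/7 = 2/7)
(-3614 - 4237)/(E((21 - 7) + 16, 2) + 184) = (-3614 - 4237)/(2/7 + 184) = -7851/1290/7 = -7851*7/1290 = -18319/430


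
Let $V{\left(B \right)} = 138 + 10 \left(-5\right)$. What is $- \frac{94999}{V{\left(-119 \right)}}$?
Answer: $- \frac{94999}{88} \approx -1079.5$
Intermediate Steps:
$V{\left(B \right)} = 88$ ($V{\left(B \right)} = 138 - 50 = 88$)
$- \frac{94999}{V{\left(-119 \right)}} = - \frac{94999}{88}$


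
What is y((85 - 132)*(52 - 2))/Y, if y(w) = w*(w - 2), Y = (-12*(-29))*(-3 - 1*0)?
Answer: -460600/87 ≈ -5294.3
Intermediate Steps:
Y = -1044 (Y = 348*(-3 + 0) = 348*(-3) = -1044)
y(w) = w*(-2 + w)
y((85 - 132)*(52 - 2))/Y = (((85 - 132)*(52 - 2))*(-2 + (85 - 132)*(52 - 2)))/(-1044) = ((-47*50)*(-2 - 47*50))*(-1/1044) = -2350*(-2 - 2350)*(-1/1044) = -2350*(-2352)*(-1/1044) = 5527200*(-1/1044) = -460600/87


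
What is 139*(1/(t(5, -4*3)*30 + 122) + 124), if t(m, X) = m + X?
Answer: 1516629/88 ≈ 17234.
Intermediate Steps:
t(m, X) = X + m
139*(1/(t(5, -4*3)*30 + 122) + 124) = 139*(1/((-4*3 + 5)*30 + 122) + 124) = 139*(1/((-12 + 5)*30 + 122) + 124) = 139*(1/(-7*30 + 122) + 124) = 139*(1/(-210 + 122) + 124) = 139*(1/(-88) + 124) = 139*(-1/88 + 124) = 139*(10911/88) = 1516629/88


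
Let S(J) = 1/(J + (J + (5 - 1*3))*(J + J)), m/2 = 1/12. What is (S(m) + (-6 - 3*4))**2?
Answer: 18225/64 ≈ 284.77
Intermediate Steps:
m = 1/6 (m = 2/12 = 2*(1/12) = 1/6 ≈ 0.16667)
S(J) = 1/(J + 2*J*(2 + J)) (S(J) = 1/(J + (J + (5 - 3))*(2*J)) = 1/(J + (J + 2)*(2*J)) = 1/(J + (2 + J)*(2*J)) = 1/(J + 2*J*(2 + J)))
(S(m) + (-6 - 3*4))**2 = (1/((1/6)*(5 + 2*(1/6))) + (-6 - 3*4))**2 = (6/(5 + 1/3) + (-6 - 12))**2 = (6/(16/3) - 18)**2 = (6*(3/16) - 18)**2 = (9/8 - 18)**2 = (-135/8)**2 = 18225/64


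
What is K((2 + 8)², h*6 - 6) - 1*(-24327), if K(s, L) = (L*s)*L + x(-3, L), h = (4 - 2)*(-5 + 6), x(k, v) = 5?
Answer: 27932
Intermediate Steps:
h = 2 (h = 2*1 = 2)
K(s, L) = 5 + s*L² (K(s, L) = (L*s)*L + 5 = s*L² + 5 = 5 + s*L²)
K((2 + 8)², h*6 - 6) - 1*(-24327) = (5 + (2 + 8)²*(2*6 - 6)²) - 1*(-24327) = (5 + 10²*(12 - 6)²) + 24327 = (5 + 100*6²) + 24327 = (5 + 100*36) + 24327 = (5 + 3600) + 24327 = 3605 + 24327 = 27932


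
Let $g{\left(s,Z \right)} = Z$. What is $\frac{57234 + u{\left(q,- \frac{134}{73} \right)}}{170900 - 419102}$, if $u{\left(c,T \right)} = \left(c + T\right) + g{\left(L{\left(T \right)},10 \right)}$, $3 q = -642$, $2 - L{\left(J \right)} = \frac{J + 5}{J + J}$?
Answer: $- \frac{2081528}{9059373} \approx -0.22977$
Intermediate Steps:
$L{\left(J \right)} = 2 - \frac{5 + J}{2 J}$ ($L{\left(J \right)} = 2 - \frac{J + 5}{J + J} = 2 - \frac{5 + J}{2 J}$)
$q = -214$ ($q = \frac{1}{3} \left(-642\right) = -214$)
$u{\left(c,T \right)} = 10 + T + c$ ($u{\left(c,T \right)} = \left(c + T\right) + 10 = \left(T + c\right) + 10 = 10 + T + c$)
$\frac{57234 + u{\left(q,- \frac{134}{73} \right)}}{170900 - 419102} = \frac{57234 - \left(204 + \frac{134}{73}\right)}{170900 - 419102} = \frac{57234 - \frac{15026}{73}}{-248202} = \left(57234 - \frac{15026}{73}\right) \left(- \frac{1}{248202}\right) = \frac{4163056}{73} \left(- \frac{1}{248202}\right) = - \frac{2081528}{9059373}$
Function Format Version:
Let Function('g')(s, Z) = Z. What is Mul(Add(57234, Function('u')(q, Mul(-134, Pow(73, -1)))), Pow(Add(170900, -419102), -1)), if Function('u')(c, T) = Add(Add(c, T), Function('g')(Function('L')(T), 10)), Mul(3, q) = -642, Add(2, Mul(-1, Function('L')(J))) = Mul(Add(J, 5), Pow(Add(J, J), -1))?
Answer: Rational(-2081528, 9059373) ≈ -0.22977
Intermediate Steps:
Function('L')(J) = Add(2, Mul(Rational(-1, 2), Pow(J, -1), Add(5, J))) (Function('L')(J) = Add(2, Mul(-1, Mul(Add(J, 5), Pow(Add(J, J), -1)))) = Add(2, Mul(-1, Mul(Add(5, J), Pow(Mul(2, J), -1)))) = Add(2, Mul(-1, Mul(Add(5, J), Mul(Rational(1, 2), Pow(J, -1))))) = Add(2, Mul(-1, Mul(Rational(1, 2), Pow(J, -1), Add(5, J)))) = Add(2, Mul(Rational(-1, 2), Pow(J, -1), Add(5, J))))
q = -214 (q = Mul(Rational(1, 3), -642) = -214)
Function('u')(c, T) = Add(10, T, c) (Function('u')(c, T) = Add(Add(c, T), 10) = Add(Add(T, c), 10) = Add(10, T, c))
Mul(Add(57234, Function('u')(q, Mul(-134, Pow(73, -1)))), Pow(Add(170900, -419102), -1)) = Mul(Add(57234, Add(10, Mul(-134, Pow(73, -1)), -214)), Pow(Add(170900, -419102), -1)) = Mul(Add(57234, Add(10, Mul(-134, Rational(1, 73)), -214)), Pow(-248202, -1)) = Mul(Add(57234, Add(10, Rational(-134, 73), -214)), Rational(-1, 248202)) = Mul(Add(57234, Rational(-15026, 73)), Rational(-1, 248202)) = Mul(Rational(4163056, 73), Rational(-1, 248202)) = Rational(-2081528, 9059373)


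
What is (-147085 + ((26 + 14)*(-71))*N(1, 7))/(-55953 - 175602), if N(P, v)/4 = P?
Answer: 10563/15437 ≈ 0.68427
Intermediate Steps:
N(P, v) = 4*P
(-147085 + ((26 + 14)*(-71))*N(1, 7))/(-55953 - 175602) = (-147085 + ((26 + 14)*(-71))*(4*1))/(-55953 - 175602) = (-147085 + (40*(-71))*4)/(-231555) = (-147085 - 2840*4)*(-1/231555) = (-147085 - 11360)*(-1/231555) = -158445*(-1/231555) = 10563/15437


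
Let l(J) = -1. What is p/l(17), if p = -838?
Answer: 838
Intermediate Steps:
p/l(17) = -838/(-1) = -838*(-1) = 838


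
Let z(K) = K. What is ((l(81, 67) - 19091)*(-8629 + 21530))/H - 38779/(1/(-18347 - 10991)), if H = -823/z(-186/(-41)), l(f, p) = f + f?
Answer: 46700820860/41 ≈ 1.1390e+9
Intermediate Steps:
l(f, p) = 2*f
H = -33743/186 (H = -823/((-186/(-41))) = -823/((-186*(-1/41))) = -823/186/41 = -823*41/186 = -33743/186 ≈ -181.41)
((l(81, 67) - 19091)*(-8629 + 21530))/H - 38779/(1/(-18347 - 10991)) = ((2*81 - 19091)*(-8629 + 21530))/(-33743/186) - 38779/(1/(-18347 - 10991)) = ((162 - 19091)*12901)*(-186/33743) - 38779/(1/(-29338)) = -18929*12901*(-186/33743) - 38779/(-1/29338) = -244203029*(-186/33743) - 38779*(-29338) = 55190478/41 + 1137698302 = 46700820860/41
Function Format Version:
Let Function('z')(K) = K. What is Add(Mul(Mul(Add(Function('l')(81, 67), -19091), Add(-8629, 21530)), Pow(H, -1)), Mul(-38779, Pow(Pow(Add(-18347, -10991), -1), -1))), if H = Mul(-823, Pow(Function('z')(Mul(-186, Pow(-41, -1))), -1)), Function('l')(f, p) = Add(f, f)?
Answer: Rational(46700820860, 41) ≈ 1.1390e+9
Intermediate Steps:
Function('l')(f, p) = Mul(2, f)
H = Rational(-33743, 186) (H = Mul(-823, Pow(Mul(-186, Pow(-41, -1)), -1)) = Mul(-823, Pow(Mul(-186, Rational(-1, 41)), -1)) = Mul(-823, Pow(Rational(186, 41), -1)) = Mul(-823, Rational(41, 186)) = Rational(-33743, 186) ≈ -181.41)
Add(Mul(Mul(Add(Function('l')(81, 67), -19091), Add(-8629, 21530)), Pow(H, -1)), Mul(-38779, Pow(Pow(Add(-18347, -10991), -1), -1))) = Add(Mul(Mul(Add(Mul(2, 81), -19091), Add(-8629, 21530)), Pow(Rational(-33743, 186), -1)), Mul(-38779, Pow(Pow(Add(-18347, -10991), -1), -1))) = Add(Mul(Mul(Add(162, -19091), 12901), Rational(-186, 33743)), Mul(-38779, Pow(Pow(-29338, -1), -1))) = Add(Mul(Mul(-18929, 12901), Rational(-186, 33743)), Mul(-38779, Pow(Rational(-1, 29338), -1))) = Add(Mul(-244203029, Rational(-186, 33743)), Mul(-38779, -29338)) = Add(Rational(55190478, 41), 1137698302) = Rational(46700820860, 41)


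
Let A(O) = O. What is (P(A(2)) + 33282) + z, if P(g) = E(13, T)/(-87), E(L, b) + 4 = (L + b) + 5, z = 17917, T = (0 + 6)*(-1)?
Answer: 4454305/87 ≈ 51199.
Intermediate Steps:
T = -6 (T = 6*(-1) = -6)
E(L, b) = 1 + L + b (E(L, b) = -4 + ((L + b) + 5) = -4 + (5 + L + b) = 1 + L + b)
P(g) = -8/87 (P(g) = (1 + 13 - 6)/(-87) = 8*(-1/87) = -8/87)
(P(A(2)) + 33282) + z = (-8/87 + 33282) + 17917 = 2895526/87 + 17917 = 4454305/87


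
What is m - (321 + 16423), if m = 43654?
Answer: 26910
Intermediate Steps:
m - (321 + 16423) = 43654 - (321 + 16423) = 43654 - 1*16744 = 43654 - 16744 = 26910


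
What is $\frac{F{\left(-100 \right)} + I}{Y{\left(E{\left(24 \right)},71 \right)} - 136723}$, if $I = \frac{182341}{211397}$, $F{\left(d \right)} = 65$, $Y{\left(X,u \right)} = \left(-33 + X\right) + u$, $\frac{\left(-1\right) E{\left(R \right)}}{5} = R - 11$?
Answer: $- \frac{6961573}{14454269875} \approx -0.00048163$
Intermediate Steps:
$E{\left(R \right)} = 55 - 5 R$ ($E{\left(R \right)} = - 5 \left(R - 11\right) = - 5 \left(-11 + R\right) = 55 - 5 R$)
$Y{\left(X,u \right)} = -33 + X + u$
$I = \frac{182341}{211397}$ ($I = 182341 \cdot \frac{1}{211397} = \frac{182341}{211397} \approx 0.86255$)
$\frac{F{\left(-100 \right)} + I}{Y{\left(E{\left(24 \right)},71 \right)} - 136723} = \frac{65 + \frac{182341}{211397}}{\left(-33 + \left(55 - 120\right) + 71\right) - 136723} = \frac{13923146}{211397 \left(\left(-33 + \left(55 - 120\right) + 71\right) - 136723\right)} = \frac{13923146}{211397 \left(\left(-33 - 65 + 71\right) - 136723\right)} = \frac{13923146}{211397 \left(-27 - 136723\right)} = \frac{13923146}{211397 \left(-136750\right)} = \frac{13923146}{211397} \left(- \frac{1}{136750}\right) = - \frac{6961573}{14454269875}$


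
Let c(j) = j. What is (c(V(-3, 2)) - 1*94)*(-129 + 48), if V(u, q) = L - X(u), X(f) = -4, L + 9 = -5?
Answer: 8424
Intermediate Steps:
L = -14 (L = -9 - 5 = -14)
V(u, q) = -10 (V(u, q) = -14 - 1*(-4) = -14 + 4 = -10)
(c(V(-3, 2)) - 1*94)*(-129 + 48) = (-10 - 1*94)*(-129 + 48) = (-10 - 94)*(-81) = -104*(-81) = 8424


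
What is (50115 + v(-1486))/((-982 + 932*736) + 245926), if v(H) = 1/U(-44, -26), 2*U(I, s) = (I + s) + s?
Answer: 2405519/44683008 ≈ 0.053835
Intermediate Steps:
U(I, s) = s + I/2 (U(I, s) = ((I + s) + s)/2 = (I + 2*s)/2 = s + I/2)
v(H) = -1/48 (v(H) = 1/(-26 + (½)*(-44)) = 1/(-26 - 22) = 1/(-48) = -1/48)
(50115 + v(-1486))/((-982 + 932*736) + 245926) = (50115 - 1/48)/((-982 + 932*736) + 245926) = 2405519/(48*((-982 + 685952) + 245926)) = 2405519/(48*(684970 + 245926)) = (2405519/48)/930896 = (2405519/48)*(1/930896) = 2405519/44683008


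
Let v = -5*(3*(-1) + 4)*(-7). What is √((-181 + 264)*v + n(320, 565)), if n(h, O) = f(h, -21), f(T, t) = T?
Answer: 5*√129 ≈ 56.789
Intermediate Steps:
n(h, O) = h
v = 35 (v = -5*(-3 + 4)*(-7) = -5*1*(-7) = -5*(-7) = 35)
√((-181 + 264)*v + n(320, 565)) = √((-181 + 264)*35 + 320) = √(83*35 + 320) = √(2905 + 320) = √3225 = 5*√129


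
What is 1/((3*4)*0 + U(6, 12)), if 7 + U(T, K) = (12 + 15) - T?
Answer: 1/14 ≈ 0.071429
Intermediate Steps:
U(T, K) = 20 - T (U(T, K) = -7 + ((12 + 15) - T) = -7 + (27 - T) = 20 - T)
1/((3*4)*0 + U(6, 12)) = 1/((3*4)*0 + (20 - 1*6)) = 1/(12*0 + (20 - 6)) = 1/(0 + 14) = 1/14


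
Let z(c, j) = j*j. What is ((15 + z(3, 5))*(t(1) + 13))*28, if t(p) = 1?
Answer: 15680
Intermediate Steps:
z(c, j) = j**2
((15 + z(3, 5))*(t(1) + 13))*28 = ((15 + 5**2)*(1 + 13))*28 = ((15 + 25)*14)*28 = (40*14)*28 = 560*28 = 15680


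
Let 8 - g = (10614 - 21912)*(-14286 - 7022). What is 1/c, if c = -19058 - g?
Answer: 1/240718718 ≈ 4.1542e-9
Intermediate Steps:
g = -240737776 (g = 8 - (10614 - 21912)*(-14286 - 7022) = 8 - (-11298)*(-21308) = 8 - 1*240737784 = 8 - 240737784 = -240737776)
c = 240718718 (c = -19058 - 1*(-240737776) = -19058 + 240737776 = 240718718)
1/c = 1/240718718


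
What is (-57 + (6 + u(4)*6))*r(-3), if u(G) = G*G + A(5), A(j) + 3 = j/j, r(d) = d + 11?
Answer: 264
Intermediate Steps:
r(d) = 11 + d
A(j) = -2 (A(j) = -3 + j/j = -3 + 1 = -2)
u(G) = -2 + G**2 (u(G) = G*G - 2 = G**2 - 2 = -2 + G**2)
(-57 + (6 + u(4)*6))*r(-3) = (-57 + (6 + (-2 + 4**2)*6))*(11 - 3) = (-57 + (6 + (-2 + 16)*6))*8 = (-57 + (6 + 14*6))*8 = (-57 + (6 + 84))*8 = (-57 + 90)*8 = 33*8 = 264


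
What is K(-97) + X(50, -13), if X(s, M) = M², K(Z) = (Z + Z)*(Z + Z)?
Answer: 37805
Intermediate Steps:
K(Z) = 4*Z² (K(Z) = (2*Z)*(2*Z) = 4*Z²)
K(-97) + X(50, -13) = 4*(-97)² + (-13)² = 4*9409 + 169 = 37636 + 169 = 37805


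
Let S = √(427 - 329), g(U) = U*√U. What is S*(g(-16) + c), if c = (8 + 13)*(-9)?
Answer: √2*(-1323 - 448*I) ≈ -1871.0 - 633.57*I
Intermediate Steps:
g(U) = U^(3/2)
c = -189 (c = 21*(-9) = -189)
S = 7*√2 (S = √98 = 7*√2 ≈ 9.8995)
S*(g(-16) + c) = (7*√2)*((-16)^(3/2) - 189) = (7*√2)*(-64*I - 189) = (7*√2)*(-189 - 64*I) = 7*√2*(-189 - 64*I)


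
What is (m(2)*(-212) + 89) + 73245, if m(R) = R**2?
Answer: 72486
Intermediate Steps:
(m(2)*(-212) + 89) + 73245 = (2**2*(-212) + 89) + 73245 = (4*(-212) + 89) + 73245 = (-848 + 89) + 73245 = -759 + 73245 = 72486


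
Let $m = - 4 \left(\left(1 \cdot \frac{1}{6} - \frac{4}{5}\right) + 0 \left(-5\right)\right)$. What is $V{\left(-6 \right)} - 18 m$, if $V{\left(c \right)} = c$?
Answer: $- \frac{258}{5} \approx -51.6$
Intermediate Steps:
$m = \frac{38}{15}$ ($m = - 4 \left(\left(1 \cdot \frac{1}{6} - \frac{4}{5}\right) + 0\right) = - 4 \left(\left(\frac{1}{6} - \frac{4}{5}\right) + 0\right) = - 4 \left(- \frac{19}{30} + 0\right) = \left(-4\right) \left(- \frac{19}{30}\right) = \frac{38}{15} \approx 2.5333$)
$V{\left(-6 \right)} - 18 m = -6 - \frac{228}{5} = - \frac{258}{5}$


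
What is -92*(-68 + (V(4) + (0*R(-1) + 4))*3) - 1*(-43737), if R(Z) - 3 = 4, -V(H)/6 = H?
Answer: 55513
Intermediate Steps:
V(H) = -6*H
R(Z) = 7 (R(Z) = 3 + 4 = 7)
-92*(-68 + (V(4) + (0*R(-1) + 4))*3) - 1*(-43737) = -92*(-68 + (-6*4 + (0*7 + 4))*3) - 1*(-43737) = -92*(-68 + (-24 + (0 + 4))*3) + 43737 = -92*(-68 + (-24 + 4)*3) + 43737 = -92*(-68 - 20*3) + 43737 = -92*(-68 - 60) + 43737 = -92*(-128) + 43737 = 11776 + 43737 = 55513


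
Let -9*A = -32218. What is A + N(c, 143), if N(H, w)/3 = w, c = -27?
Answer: 36079/9 ≈ 4008.8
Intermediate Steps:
A = 32218/9 (A = -1/9*(-32218) = 32218/9 ≈ 3579.8)
N(H, w) = 3*w
A + N(c, 143) = 32218/9 + 3*143 = 32218/9 + 429 = 36079/9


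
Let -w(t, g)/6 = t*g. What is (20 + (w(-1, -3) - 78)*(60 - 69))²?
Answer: 781456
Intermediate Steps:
w(t, g) = -6*g*t (w(t, g) = -6*t*g = -6*g*t)
(20 + (w(-1, -3) - 78)*(60 - 69))² = (20 + (-6*(-3)*(-1) - 78)*(60 - 69))² = (20 + (-18 - 78)*(-9))² = (20 - 96*(-9))² = (20 + 864)² = 884² = 781456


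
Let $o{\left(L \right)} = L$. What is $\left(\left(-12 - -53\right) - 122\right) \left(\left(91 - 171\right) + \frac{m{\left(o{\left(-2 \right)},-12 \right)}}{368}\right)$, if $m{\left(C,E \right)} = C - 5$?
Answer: $\frac{2385207}{368} \approx 6481.5$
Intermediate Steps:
$m{\left(C,E \right)} = -5 + C$
$\left(\left(-12 - -53\right) - 122\right) \left(\left(91 - 171\right) + \frac{m{\left(o{\left(-2 \right)},-12 \right)}}{368}\right) = \left(\left(-12 - -53\right) - 122\right) \left(\left(91 - 171\right) + \frac{-5 - 2}{368}\right) = \left(\left(-12 + 53\right) - 122\right) \left(-80 - \frac{7}{368}\right) = \left(41 - 122\right) \left(-80 - \frac{7}{368}\right) = \left(-81\right) \left(- \frac{29447}{368}\right) = \frac{2385207}{368}$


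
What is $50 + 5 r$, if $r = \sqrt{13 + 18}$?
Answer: $50 + 5 \sqrt{31} \approx 77.839$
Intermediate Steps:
$r = \sqrt{31} \approx 5.5678$
$50 + 5 r = 50 + 5 \sqrt{31}$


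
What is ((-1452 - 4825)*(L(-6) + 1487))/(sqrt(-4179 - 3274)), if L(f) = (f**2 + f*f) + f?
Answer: 9748181*I*sqrt(7453)/7453 ≈ 1.1292e+5*I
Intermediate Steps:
L(f) = f + 2*f**2 (L(f) = (f**2 + f**2) + f = 2*f**2 + f = f + 2*f**2)
((-1452 - 4825)*(L(-6) + 1487))/(sqrt(-4179 - 3274)) = ((-1452 - 4825)*(-6*(1 + 2*(-6)) + 1487))/(sqrt(-4179 - 3274)) = (-6277*(-6*(1 - 12) + 1487))/(sqrt(-7453)) = (-6277*(-6*(-11) + 1487))/((I*sqrt(7453))) = (-6277*(66 + 1487))*(-I*sqrt(7453)/7453) = (-6277*1553)*(-I*sqrt(7453)/7453) = -(-9748181)*I*sqrt(7453)/7453 = 9748181*I*sqrt(7453)/7453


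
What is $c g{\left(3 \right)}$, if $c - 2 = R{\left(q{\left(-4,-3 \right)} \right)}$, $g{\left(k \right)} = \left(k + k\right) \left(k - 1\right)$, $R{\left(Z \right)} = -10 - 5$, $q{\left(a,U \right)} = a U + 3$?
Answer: $-156$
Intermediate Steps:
$q{\left(a,U \right)} = 3 + U a$ ($q{\left(a,U \right)} = U a + 3 = 3 + U a$)
$R{\left(Z \right)} = -15$
$g{\left(k \right)} = 2 k \left(-1 + k\right)$
$c = -13$ ($c = 2 - 15 = -13$)
$c g{\left(3 \right)} = - 13 \cdot 2 \cdot 3 \left(-1 + 3\right) = - 13 \cdot 2 \cdot 3 \cdot 2 = \left(-13\right) 12 = -156$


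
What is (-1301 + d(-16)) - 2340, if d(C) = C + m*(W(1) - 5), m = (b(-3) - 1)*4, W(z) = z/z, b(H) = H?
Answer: -3593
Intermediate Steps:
W(z) = 1
m = -16 (m = (-3 - 1)*4 = -4*4 = -16)
d(C) = 64 + C (d(C) = C - 16*(1 - 5) = C - 16*(-4) = C + 64 = 64 + C)
(-1301 + d(-16)) - 2340 = (-1301 + (64 - 16)) - 2340 = (-1301 + 48) - 2340 = -1253 - 2340 = -3593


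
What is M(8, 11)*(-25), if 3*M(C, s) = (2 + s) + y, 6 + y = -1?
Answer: -50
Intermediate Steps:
y = -7 (y = -6 - 1 = -7)
M(C, s) = -5/3 + s/3 (M(C, s) = ((2 + s) - 7)/3 = (-5 + s)/3 = -5/3 + s/3)
M(8, 11)*(-25) = (-5/3 + (⅓)*11)*(-25) = (-5/3 + 11/3)*(-25) = 2*(-25) = -50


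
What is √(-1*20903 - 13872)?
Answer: 5*I*√1391 ≈ 186.48*I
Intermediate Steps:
√(-1*20903 - 13872) = √(-20903 - 13872) = √(-34775) = 5*I*√1391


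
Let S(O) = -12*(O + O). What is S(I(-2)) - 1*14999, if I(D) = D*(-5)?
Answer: -15239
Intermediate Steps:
I(D) = -5*D
S(O) = -24*O
S(I(-2)) - 1*14999 = -(-120)*(-2) - 1*14999 = -24*10 - 14999 = -240 - 14999 = -15239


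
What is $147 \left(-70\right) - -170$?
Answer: $-10120$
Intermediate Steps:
$147 \left(-70\right) - -170 = -10290 + 170 = -10120$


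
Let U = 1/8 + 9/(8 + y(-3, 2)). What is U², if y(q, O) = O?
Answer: 1681/1600 ≈ 1.0506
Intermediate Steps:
U = 41/40 (U = 1/8 + 9/(8 + 2) = ⅛ + 9/10 = 41/40 ≈ 1.0250)
U² = (41/40)² = 1681/1600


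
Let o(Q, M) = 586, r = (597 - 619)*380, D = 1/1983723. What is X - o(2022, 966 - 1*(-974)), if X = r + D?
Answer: -17746385957/1983723 ≈ -8946.0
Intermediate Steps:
D = 1/1983723 ≈ 5.0410e-7
r = -8360 (r = -22*380 = -8360)
X = -16583924279/1983723 (X = -8360 + 1/1983723 = -16583924279/1983723 ≈ -8360.0)
X - o(2022, 966 - 1*(-974)) = -16583924279/1983723 - 1*586 = -16583924279/1983723 - 586 = -17746385957/1983723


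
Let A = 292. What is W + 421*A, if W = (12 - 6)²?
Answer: 122968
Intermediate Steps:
W = 36 (W = 6² = 36)
W + 421*A = 36 + 421*292 = 36 + 122932 = 122968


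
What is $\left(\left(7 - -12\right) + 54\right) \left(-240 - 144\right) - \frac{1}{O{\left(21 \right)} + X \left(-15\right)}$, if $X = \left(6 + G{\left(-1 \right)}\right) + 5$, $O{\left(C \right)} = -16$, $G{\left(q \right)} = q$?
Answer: $- \frac{4653311}{166} \approx -28032.0$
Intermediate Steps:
$X = 10$ ($X = \left(6 - 1\right) + 5 = 5 + 5 = 10$)
$\left(\left(7 - -12\right) + 54\right) \left(-240 - 144\right) - \frac{1}{O{\left(21 \right)} + X \left(-15\right)} = \left(\left(7 - -12\right) + 54\right) \left(-240 - 144\right) - \frac{1}{-16 + 10 \left(-15\right)} = \left(\left(7 + 12\right) + 54\right) \left(-384\right) - \frac{1}{-16 - 150} = \left(19 + 54\right) \left(-384\right) - \frac{1}{-166} = 73 \left(-384\right) - - \frac{1}{166} = -28032 + \frac{1}{166} = - \frac{4653311}{166}$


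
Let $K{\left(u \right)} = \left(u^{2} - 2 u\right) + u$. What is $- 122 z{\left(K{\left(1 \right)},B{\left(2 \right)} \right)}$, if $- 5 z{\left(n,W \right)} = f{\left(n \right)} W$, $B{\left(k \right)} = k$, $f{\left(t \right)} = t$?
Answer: $0$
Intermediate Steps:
$K{\left(u \right)} = u^{2} - u$
$z{\left(n,W \right)} = - \frac{W n}{5}$ ($z{\left(n,W \right)} = - \frac{n W}{5} = - \frac{W n}{5}$)
$- 122 z{\left(K{\left(1 \right)},B{\left(2 \right)} \right)} = - 122 \left(\left(- \frac{1}{5}\right) 2 \cdot 1 \left(-1 + 1\right)\right) = - 122 \left(\left(- \frac{1}{5}\right) 2 \cdot 1 \cdot 0\right) = - 122 \left(\left(- \frac{1}{5}\right) 2 \cdot 0\right) = \left(-122\right) 0 = 0$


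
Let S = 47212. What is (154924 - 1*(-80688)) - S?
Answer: 188400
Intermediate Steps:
(154924 - 1*(-80688)) - S = (154924 - 1*(-80688)) - 1*47212 = (154924 + 80688) - 47212 = 235612 - 47212 = 188400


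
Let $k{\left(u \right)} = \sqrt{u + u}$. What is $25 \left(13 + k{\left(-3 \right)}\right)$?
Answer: $325 + 25 i \sqrt{6} \approx 325.0 + 61.237 i$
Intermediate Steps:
$k{\left(u \right)} = \sqrt{2} \sqrt{u}$ ($k{\left(u \right)} = \sqrt{2 u} = \sqrt{2} \sqrt{u}$)
$25 \left(13 + k{\left(-3 \right)}\right) = 25 \left(13 + \sqrt{2} \sqrt{-3}\right) = 25 \left(13 + \sqrt{2} i \sqrt{3}\right) = 25 \left(13 + i \sqrt{6}\right) = 325 + 25 i \sqrt{6}$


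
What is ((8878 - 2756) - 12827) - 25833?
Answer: -32538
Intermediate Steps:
((8878 - 2756) - 12827) - 25833 = (6122 - 12827) - 25833 = -6705 - 25833 = -32538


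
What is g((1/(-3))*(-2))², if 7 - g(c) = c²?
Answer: 3481/81 ≈ 42.975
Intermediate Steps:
g(c) = 7 - c²
g((1/(-3))*(-2))² = (7 - ((1/(-3))*(-2))²)² = (7 - ((1*(-⅓))*(-2))²)² = (7 - (-⅓*(-2))²)² = (7 - (⅔)²)² = (7 - 1*4/9)² = (7 - 4/9)² = (59/9)² = 3481/81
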